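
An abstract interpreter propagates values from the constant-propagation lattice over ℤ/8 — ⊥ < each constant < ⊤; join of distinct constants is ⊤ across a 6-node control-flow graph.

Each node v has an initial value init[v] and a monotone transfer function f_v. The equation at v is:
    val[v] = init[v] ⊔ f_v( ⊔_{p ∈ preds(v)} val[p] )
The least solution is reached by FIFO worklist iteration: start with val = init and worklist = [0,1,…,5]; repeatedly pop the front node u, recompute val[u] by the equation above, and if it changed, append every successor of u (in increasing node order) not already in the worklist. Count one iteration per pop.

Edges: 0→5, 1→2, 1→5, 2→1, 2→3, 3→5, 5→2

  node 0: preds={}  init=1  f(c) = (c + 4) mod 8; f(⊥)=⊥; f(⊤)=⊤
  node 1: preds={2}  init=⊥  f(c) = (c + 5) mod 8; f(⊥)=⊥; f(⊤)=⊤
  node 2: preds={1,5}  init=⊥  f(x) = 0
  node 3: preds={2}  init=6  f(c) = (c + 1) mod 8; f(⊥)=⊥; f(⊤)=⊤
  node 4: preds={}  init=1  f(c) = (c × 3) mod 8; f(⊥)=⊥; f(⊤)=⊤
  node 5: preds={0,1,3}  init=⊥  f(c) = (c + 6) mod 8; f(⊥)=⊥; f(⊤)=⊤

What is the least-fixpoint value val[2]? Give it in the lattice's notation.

Trace (9 dequeues):
  [1] u=0 | in ⊥ | out 1 | ==
  [2] u=1 | in ⊥ | out ⊥ | ==
  [3] u=2 | in ⊥ | out 0 | prev ⊥ | push {1}
  [4] u=3 | in 0 | out ⊤ | prev 6 | push {}
  [5] u=4 | in ⊥ | out 1 | ==
  [6] u=5 | in ⊤ | out ⊤ | prev ⊥ | push {2}
  [7] u=1 | in 0 | out 5 | prev ⊥ | push {5}
  [8] u=2 | in ⊤ | out 0 | ==
  [9] u=5 | in ⊤ | out ⊤ | ==

Converged values:
  [0] 1
  [1] 5
  [2] 0
  [3] ⊤
  [4] 1
  [5] ⊤

0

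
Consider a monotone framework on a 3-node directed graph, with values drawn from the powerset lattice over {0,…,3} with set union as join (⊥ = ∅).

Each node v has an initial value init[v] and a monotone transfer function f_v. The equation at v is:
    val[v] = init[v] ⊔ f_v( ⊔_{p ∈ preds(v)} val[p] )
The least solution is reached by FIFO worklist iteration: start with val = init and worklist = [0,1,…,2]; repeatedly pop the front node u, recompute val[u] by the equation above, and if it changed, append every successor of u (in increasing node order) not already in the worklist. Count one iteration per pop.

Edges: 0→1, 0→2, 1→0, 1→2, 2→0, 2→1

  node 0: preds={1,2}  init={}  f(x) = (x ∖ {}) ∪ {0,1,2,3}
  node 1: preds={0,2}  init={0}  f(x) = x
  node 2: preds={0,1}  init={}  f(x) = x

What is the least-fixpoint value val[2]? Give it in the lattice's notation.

{0,1,2,3}

Iteration log — 5 steps:
  step 1. node 0  ⊔preds={0}  new={0,1,2,3}  old={}  +wl: 
  step 2. node 1  ⊔preds={0,1,2,3}  new={0,1,2,3}  old={0}  +wl: 0
  step 3. node 2  ⊔preds={0,1,2,3}  new={0,1,2,3}  old={}  +wl: 1
  step 4. node 0  ⊔preds={0,1,2,3}  new={0,1,2,3}  stable
  step 5. node 1  ⊔preds={0,1,2,3}  new={0,1,2,3}  stable

Least fixpoint reached:
  node 0: {0,1,2,3}
  node 1: {0,1,2,3}
  node 2: {0,1,2,3}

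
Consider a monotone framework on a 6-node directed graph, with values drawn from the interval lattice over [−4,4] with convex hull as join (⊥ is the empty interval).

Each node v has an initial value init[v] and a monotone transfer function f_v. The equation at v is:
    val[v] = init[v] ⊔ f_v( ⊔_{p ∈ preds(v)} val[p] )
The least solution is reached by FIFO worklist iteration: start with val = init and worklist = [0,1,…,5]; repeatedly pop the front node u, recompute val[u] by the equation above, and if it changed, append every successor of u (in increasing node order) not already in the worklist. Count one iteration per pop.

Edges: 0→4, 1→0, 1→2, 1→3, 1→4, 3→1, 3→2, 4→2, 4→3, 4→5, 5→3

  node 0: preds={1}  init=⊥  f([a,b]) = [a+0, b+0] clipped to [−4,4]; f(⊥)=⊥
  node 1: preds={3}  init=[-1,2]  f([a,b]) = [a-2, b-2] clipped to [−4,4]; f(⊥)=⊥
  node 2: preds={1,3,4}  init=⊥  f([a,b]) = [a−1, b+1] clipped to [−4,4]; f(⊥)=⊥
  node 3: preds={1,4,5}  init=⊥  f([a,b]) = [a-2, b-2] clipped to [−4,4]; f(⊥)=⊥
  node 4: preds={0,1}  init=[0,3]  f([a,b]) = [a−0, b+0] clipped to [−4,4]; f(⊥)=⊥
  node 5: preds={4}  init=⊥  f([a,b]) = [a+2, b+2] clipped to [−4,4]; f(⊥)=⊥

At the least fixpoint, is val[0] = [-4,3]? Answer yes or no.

no

Trace (16 dequeues):
  [1] u=0 | in [-1,2] | out [-1,2] | prev ⊥ | push {}
  [2] u=1 | in ⊥ | out [-1,2] | ==
  [3] u=2 | in [-1,3] | out [-2,4] | prev ⊥ | push {}
  [4] u=3 | in [-1,3] | out [-3,1] | prev ⊥ | push {1,2}
  [5] u=4 | in [-1,2] | out [-1,3] | prev [0,3] | push {3}
  [6] u=5 | in [-1,3] | out [1,4] | prev ⊥ | push {}
  [7] u=1 | in [-3,1] | out [-4,2] | prev [-1,2] | push {0,4}
  [8] u=2 | in [-4,3] | out [-4,4] | prev [-2,4] | push {}
  [9] u=3 | in [-4,4] | out [-4,2] | prev [-3,1] | push {1,2}
  [10] u=0 | in [-4,2] | out [-4,2] | prev [-1,2] | push {}
  [11] u=4 | in [-4,2] | out [-4,3] | prev [-1,3] | push {3,5}
  [12] u=1 | in [-4,2] | out [-4,2] | ==
  [13] u=2 | in [-4,3] | out [-4,4] | ==
  [14] u=3 | in [-4,4] | out [-4,2] | ==
  [15] u=5 | in [-4,3] | out [-2,4] | prev [1,4] | push {3}
  [16] u=3 | in [-4,4] | out [-4,2] | ==

Converged values:
  [0] [-4,2]
  [1] [-4,2]
  [2] [-4,4]
  [3] [-4,2]
  [4] [-4,3]
  [5] [-2,4]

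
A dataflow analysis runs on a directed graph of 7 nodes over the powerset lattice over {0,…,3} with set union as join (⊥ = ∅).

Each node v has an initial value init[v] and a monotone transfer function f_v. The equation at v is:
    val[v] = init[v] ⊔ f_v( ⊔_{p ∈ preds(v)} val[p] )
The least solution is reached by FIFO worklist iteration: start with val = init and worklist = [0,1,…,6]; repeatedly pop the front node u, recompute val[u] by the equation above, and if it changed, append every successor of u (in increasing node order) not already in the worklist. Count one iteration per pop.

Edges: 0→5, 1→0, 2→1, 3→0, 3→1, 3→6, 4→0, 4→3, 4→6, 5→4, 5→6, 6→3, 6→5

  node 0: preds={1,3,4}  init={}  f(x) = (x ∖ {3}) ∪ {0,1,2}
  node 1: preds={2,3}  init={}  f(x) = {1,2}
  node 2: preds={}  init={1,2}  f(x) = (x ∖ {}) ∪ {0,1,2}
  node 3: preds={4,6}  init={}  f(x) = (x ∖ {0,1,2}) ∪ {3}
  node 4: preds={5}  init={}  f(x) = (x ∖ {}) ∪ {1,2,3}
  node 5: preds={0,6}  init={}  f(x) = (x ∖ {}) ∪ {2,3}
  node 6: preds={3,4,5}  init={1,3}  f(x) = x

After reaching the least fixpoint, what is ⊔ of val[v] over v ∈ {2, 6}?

Worklist (15 pops):
  #1 pop 0: in={} → {0,1,2} (was {}); enqueue []
  #2 pop 1: in={1,2} → {1,2} (was {}); enqueue [0]
  #3 pop 2: in={} → {0,1,2} (was {1,2}); enqueue [1]
  #4 pop 3: in={1,3} → {3} (was {}); enqueue []
  #5 pop 4: in={} → {1,2,3} (was {}); enqueue [3]
  #6 pop 5: in={0,1,2,3} → {0,1,2,3} (was {}); enqueue [4]
  #7 pop 6: in={0,1,2,3} → {0,1,2,3} (was {1,3}); enqueue [5]
  #8 pop 0: in={1,2,3} → {0,1,2} (no change)
  #9 pop 1: in={0,1,2,3} → {1,2} (no change)
  #10 pop 3: in={0,1,2,3} → {3} (no change)
  #11 pop 4: in={0,1,2,3} → {0,1,2,3} (was {1,2,3}); enqueue [0,3,6]
  #12 pop 5: in={0,1,2,3} → {0,1,2,3} (no change)
  #13 pop 0: in={0,1,2,3} → {0,1,2} (no change)
  #14 pop 3: in={0,1,2,3} → {3} (no change)
  #15 pop 6: in={0,1,2,3} → {0,1,2,3} (no change)

Fixpoint:
  val[0] = {0,1,2}
  val[1] = {1,2}
  val[2] = {0,1,2}
  val[3] = {3}
  val[4] = {0,1,2,3}
  val[5] = {0,1,2,3}
  val[6] = {0,1,2,3}

{0,1,2,3}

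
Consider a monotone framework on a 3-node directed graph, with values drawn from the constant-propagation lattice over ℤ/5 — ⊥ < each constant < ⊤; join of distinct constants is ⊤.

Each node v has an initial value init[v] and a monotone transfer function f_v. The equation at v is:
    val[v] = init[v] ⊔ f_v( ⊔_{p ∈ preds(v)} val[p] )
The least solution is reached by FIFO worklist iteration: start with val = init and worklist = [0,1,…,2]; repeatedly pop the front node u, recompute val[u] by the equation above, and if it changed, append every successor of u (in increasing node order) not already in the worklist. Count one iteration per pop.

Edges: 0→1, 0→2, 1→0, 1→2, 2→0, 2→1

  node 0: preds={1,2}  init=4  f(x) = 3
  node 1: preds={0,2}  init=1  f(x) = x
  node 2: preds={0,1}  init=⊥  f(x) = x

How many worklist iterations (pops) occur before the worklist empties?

5

Worklist (5 pops):
  #1 pop 0: in=1 → ⊤ (was 4); enqueue []
  #2 pop 1: in=⊤ → ⊤ (was 1); enqueue [0]
  #3 pop 2: in=⊤ → ⊤ (was ⊥); enqueue [1]
  #4 pop 0: in=⊤ → ⊤ (no change)
  #5 pop 1: in=⊤ → ⊤ (no change)

Fixpoint:
  val[0] = ⊤
  val[1] = ⊤
  val[2] = ⊤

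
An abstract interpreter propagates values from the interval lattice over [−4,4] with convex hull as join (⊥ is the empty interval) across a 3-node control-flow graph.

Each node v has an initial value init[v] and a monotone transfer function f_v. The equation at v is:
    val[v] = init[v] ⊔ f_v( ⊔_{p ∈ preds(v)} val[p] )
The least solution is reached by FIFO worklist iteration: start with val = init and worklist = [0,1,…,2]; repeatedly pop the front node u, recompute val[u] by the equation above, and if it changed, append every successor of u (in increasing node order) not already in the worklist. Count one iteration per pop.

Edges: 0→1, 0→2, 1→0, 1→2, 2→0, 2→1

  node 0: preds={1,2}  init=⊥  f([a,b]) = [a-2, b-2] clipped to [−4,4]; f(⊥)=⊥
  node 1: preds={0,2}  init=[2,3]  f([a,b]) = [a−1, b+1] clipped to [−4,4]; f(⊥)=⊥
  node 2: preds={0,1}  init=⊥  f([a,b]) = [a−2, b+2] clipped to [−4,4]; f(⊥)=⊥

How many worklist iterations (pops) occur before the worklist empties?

Worklist (8 pops):
  #1 pop 0: in=[2,3] → [0,1] (was ⊥); enqueue []
  #2 pop 1: in=[0,1] → [-1,3] (was [2,3]); enqueue [0]
  #3 pop 2: in=[-1,3] → [-3,4] (was ⊥); enqueue [1]
  #4 pop 0: in=[-3,4] → [-4,2] (was [0,1]); enqueue [2]
  #5 pop 1: in=[-4,4] → [-4,4] (was [-1,3]); enqueue [0]
  #6 pop 2: in=[-4,4] → [-4,4] (was [-3,4]); enqueue [1]
  #7 pop 0: in=[-4,4] → [-4,2] (no change)
  #8 pop 1: in=[-4,4] → [-4,4] (no change)

Fixpoint:
  val[0] = [-4,2]
  val[1] = [-4,4]
  val[2] = [-4,4]

8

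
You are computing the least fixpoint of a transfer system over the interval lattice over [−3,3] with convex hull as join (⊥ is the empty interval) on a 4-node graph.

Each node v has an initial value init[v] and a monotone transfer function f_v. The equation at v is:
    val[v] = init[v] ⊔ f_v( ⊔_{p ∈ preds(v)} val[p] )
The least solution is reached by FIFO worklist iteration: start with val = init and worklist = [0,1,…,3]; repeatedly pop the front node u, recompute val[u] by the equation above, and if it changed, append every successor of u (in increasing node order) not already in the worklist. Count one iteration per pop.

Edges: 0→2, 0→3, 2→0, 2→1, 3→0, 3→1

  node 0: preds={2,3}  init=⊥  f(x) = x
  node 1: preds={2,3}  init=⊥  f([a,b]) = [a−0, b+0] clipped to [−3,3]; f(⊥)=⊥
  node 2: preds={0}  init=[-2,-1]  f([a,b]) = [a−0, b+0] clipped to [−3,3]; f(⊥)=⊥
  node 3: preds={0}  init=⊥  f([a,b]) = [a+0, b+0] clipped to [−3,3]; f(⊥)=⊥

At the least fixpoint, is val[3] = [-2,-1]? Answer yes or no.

yes

Worklist (6 pops):
  #1 pop 0: in=[-2,-1] → [-2,-1] (was ⊥); enqueue []
  #2 pop 1: in=[-2,-1] → [-2,-1] (was ⊥); enqueue []
  #3 pop 2: in=[-2,-1] → [-2,-1] (no change)
  #4 pop 3: in=[-2,-1] → [-2,-1] (was ⊥); enqueue [0,1]
  #5 pop 0: in=[-2,-1] → [-2,-1] (no change)
  #6 pop 1: in=[-2,-1] → [-2,-1] (no change)

Fixpoint:
  val[0] = [-2,-1]
  val[1] = [-2,-1]
  val[2] = [-2,-1]
  val[3] = [-2,-1]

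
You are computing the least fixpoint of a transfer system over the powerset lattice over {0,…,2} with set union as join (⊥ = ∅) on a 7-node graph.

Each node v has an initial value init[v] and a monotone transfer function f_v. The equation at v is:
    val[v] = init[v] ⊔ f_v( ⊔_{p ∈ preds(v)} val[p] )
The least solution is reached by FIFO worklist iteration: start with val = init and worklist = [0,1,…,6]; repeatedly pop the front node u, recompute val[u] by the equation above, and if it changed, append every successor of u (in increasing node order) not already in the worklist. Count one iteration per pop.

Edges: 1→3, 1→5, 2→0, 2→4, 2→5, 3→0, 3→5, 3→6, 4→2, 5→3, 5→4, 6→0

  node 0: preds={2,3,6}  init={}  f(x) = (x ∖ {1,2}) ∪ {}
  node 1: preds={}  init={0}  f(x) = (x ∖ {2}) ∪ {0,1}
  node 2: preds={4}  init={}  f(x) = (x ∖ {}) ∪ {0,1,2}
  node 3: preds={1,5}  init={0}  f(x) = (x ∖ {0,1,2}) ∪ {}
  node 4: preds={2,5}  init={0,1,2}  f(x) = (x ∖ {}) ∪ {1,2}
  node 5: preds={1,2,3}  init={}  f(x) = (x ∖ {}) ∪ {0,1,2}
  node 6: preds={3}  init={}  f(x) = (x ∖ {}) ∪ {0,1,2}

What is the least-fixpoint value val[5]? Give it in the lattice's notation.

Iteration log — 10 steps:
  step 1. node 0  ⊔preds={0}  new={0}  old={}  +wl: 
  step 2. node 1  ⊔preds={}  new={0,1}  old={0}  +wl: 
  step 3. node 2  ⊔preds={0,1,2}  new={0,1,2}  old={}  +wl: 0
  step 4. node 3  ⊔preds={0,1}  new={0}  stable
  step 5. node 4  ⊔preds={0,1,2}  new={0,1,2}  stable
  step 6. node 5  ⊔preds={0,1,2}  new={0,1,2}  old={}  +wl: 3,4
  step 7. node 6  ⊔preds={0}  new={0,1,2}  old={}  +wl: 
  step 8. node 0  ⊔preds={0,1,2}  new={0}  stable
  step 9. node 3  ⊔preds={0,1,2}  new={0}  stable
  step 10. node 4  ⊔preds={0,1,2}  new={0,1,2}  stable

Least fixpoint reached:
  node 0: {0}
  node 1: {0,1}
  node 2: {0,1,2}
  node 3: {0}
  node 4: {0,1,2}
  node 5: {0,1,2}
  node 6: {0,1,2}

{0,1,2}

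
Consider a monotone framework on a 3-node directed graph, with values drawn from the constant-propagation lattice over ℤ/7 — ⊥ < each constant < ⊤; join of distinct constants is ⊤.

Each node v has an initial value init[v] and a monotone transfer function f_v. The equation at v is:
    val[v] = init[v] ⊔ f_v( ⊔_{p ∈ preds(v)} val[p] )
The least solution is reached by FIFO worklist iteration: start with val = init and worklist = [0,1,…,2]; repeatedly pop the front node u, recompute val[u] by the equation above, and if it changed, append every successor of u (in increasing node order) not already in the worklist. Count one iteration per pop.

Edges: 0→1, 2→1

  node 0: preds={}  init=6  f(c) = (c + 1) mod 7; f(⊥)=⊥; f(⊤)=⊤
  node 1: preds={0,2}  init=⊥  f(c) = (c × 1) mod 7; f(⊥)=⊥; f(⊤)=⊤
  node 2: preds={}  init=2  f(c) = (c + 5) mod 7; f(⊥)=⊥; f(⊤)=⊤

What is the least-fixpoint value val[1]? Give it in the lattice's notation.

⊤

Iteration log — 3 steps:
  step 1. node 0  ⊔preds=⊥  new=6  stable
  step 2. node 1  ⊔preds=⊤  new=⊤  old=⊥  +wl: 
  step 3. node 2  ⊔preds=⊥  new=2  stable

Least fixpoint reached:
  node 0: 6
  node 1: ⊤
  node 2: 2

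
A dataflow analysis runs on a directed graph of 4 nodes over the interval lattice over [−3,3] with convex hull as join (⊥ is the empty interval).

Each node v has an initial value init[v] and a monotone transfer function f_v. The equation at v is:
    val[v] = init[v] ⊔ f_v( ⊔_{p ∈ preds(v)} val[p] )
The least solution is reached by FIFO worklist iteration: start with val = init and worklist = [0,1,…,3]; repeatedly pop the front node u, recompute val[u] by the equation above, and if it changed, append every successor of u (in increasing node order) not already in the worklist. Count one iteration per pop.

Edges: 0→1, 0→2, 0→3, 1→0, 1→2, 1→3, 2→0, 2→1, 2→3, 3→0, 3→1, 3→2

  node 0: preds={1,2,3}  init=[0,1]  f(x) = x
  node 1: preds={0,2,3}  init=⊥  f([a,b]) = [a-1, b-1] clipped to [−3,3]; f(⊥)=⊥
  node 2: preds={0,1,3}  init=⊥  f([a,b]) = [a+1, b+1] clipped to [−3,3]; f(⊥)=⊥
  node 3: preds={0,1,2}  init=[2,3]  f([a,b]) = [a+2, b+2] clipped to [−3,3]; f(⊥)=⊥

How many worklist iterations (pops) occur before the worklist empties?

16

Iteration log — 16 steps:
  step 1. node 0  ⊔preds=[2,3]  new=[0,3]  old=[0,1]  +wl: 
  step 2. node 1  ⊔preds=[0,3]  new=[-1,2]  old=⊥  +wl: 0
  step 3. node 2  ⊔preds=[-1,3]  new=[0,3]  old=⊥  +wl: 1
  step 4. node 3  ⊔preds=[-1,3]  new=[1,3]  old=[2,3]  +wl: 2
  step 5. node 0  ⊔preds=[-1,3]  new=[-1,3]  old=[0,3]  +wl: 3
  step 6. node 1  ⊔preds=[-1,3]  new=[-2,2]  old=[-1,2]  +wl: 0
  step 7. node 2  ⊔preds=[-2,3]  new=[-1,3]  old=[0,3]  +wl: 1
  step 8. node 3  ⊔preds=[-2,3]  new=[0,3]  old=[1,3]  +wl: 2
  step 9. node 0  ⊔preds=[-2,3]  new=[-2,3]  old=[-1,3]  +wl: 3
  step 10. node 1  ⊔preds=[-2,3]  new=[-3,2]  old=[-2,2]  +wl: 0
  step 11. node 2  ⊔preds=[-3,3]  new=[-2,3]  old=[-1,3]  +wl: 1
  step 12. node 3  ⊔preds=[-3,3]  new=[-1,3]  old=[0,3]  +wl: 2
  step 13. node 0  ⊔preds=[-3,3]  new=[-3,3]  old=[-2,3]  +wl: 3
  step 14. node 1  ⊔preds=[-3,3]  new=[-3,2]  stable
  step 15. node 2  ⊔preds=[-3,3]  new=[-2,3]  stable
  step 16. node 3  ⊔preds=[-3,3]  new=[-1,3]  stable

Least fixpoint reached:
  node 0: [-3,3]
  node 1: [-3,2]
  node 2: [-2,3]
  node 3: [-1,3]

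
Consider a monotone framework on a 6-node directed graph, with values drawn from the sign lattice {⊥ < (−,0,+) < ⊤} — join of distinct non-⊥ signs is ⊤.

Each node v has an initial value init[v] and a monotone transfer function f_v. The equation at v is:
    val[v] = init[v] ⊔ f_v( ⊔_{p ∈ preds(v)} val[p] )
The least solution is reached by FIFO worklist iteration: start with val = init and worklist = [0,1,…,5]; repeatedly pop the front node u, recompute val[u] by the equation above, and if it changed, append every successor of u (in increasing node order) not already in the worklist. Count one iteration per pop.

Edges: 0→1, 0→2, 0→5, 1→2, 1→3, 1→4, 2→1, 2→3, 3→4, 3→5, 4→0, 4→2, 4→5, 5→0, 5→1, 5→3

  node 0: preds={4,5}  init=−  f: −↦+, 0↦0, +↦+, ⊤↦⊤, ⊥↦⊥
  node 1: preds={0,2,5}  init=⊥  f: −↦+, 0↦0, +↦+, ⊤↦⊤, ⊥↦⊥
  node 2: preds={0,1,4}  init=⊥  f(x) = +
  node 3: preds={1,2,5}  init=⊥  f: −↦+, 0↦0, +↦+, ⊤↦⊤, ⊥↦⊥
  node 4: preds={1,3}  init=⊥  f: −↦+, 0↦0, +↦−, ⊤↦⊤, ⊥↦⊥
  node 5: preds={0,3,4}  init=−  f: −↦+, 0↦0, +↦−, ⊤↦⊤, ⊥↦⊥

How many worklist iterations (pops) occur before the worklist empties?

Trace (10 dequeues):
  [1] u=0 | in − | out ⊤ | prev − | push {}
  [2] u=1 | in ⊤ | out ⊤ | prev ⊥ | push {}
  [3] u=2 | in ⊤ | out + | prev ⊥ | push {1}
  [4] u=3 | in ⊤ | out ⊤ | prev ⊥ | push {}
  [5] u=4 | in ⊤ | out ⊤ | prev ⊥ | push {0,2}
  [6] u=5 | in ⊤ | out ⊤ | prev − | push {3}
  [7] u=1 | in ⊤ | out ⊤ | ==
  [8] u=0 | in ⊤ | out ⊤ | ==
  [9] u=2 | in ⊤ | out + | ==
  [10] u=3 | in ⊤ | out ⊤ | ==

Converged values:
  [0] ⊤
  [1] ⊤
  [2] +
  [3] ⊤
  [4] ⊤
  [5] ⊤

10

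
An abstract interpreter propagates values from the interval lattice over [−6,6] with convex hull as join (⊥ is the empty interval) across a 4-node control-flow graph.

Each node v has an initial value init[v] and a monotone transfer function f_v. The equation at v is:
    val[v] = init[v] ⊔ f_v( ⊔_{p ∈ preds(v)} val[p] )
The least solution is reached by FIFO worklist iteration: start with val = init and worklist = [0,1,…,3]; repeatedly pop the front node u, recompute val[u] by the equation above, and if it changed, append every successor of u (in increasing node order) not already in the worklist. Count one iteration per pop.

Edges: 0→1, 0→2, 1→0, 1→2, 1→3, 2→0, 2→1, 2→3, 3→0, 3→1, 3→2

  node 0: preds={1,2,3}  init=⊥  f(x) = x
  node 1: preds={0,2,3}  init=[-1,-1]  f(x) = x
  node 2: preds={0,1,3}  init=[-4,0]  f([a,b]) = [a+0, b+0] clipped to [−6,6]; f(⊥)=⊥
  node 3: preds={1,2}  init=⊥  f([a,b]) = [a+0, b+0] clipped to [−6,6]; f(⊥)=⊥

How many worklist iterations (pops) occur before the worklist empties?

Iteration log — 7 steps:
  step 1. node 0  ⊔preds=[-4,0]  new=[-4,0]  old=⊥  +wl: 
  step 2. node 1  ⊔preds=[-4,0]  new=[-4,0]  old=[-1,-1]  +wl: 0
  step 3. node 2  ⊔preds=[-4,0]  new=[-4,0]  stable
  step 4. node 3  ⊔preds=[-4,0]  new=[-4,0]  old=⊥  +wl: 1,2
  step 5. node 0  ⊔preds=[-4,0]  new=[-4,0]  stable
  step 6. node 1  ⊔preds=[-4,0]  new=[-4,0]  stable
  step 7. node 2  ⊔preds=[-4,0]  new=[-4,0]  stable

Least fixpoint reached:
  node 0: [-4,0]
  node 1: [-4,0]
  node 2: [-4,0]
  node 3: [-4,0]

7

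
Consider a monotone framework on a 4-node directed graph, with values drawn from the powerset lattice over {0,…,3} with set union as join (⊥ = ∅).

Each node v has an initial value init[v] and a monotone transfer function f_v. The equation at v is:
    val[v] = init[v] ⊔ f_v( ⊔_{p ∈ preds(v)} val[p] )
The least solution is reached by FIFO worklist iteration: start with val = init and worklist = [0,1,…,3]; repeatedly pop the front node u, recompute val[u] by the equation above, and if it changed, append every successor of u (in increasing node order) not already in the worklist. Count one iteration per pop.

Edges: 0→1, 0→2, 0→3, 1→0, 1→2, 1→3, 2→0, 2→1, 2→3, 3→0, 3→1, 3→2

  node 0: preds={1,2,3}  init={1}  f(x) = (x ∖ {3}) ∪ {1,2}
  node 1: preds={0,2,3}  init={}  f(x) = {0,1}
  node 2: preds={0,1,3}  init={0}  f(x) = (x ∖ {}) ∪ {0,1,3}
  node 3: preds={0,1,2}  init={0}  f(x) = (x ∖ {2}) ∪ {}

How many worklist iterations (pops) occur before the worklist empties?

7

Iteration log — 7 steps:
  step 1. node 0  ⊔preds={0}  new={0,1,2}  old={1}  +wl: 
  step 2. node 1  ⊔preds={0,1,2}  new={0,1}  old={}  +wl: 0
  step 3. node 2  ⊔preds={0,1,2}  new={0,1,2,3}  old={0}  +wl: 1
  step 4. node 3  ⊔preds={0,1,2,3}  new={0,1,3}  old={0}  +wl: 2
  step 5. node 0  ⊔preds={0,1,2,3}  new={0,1,2}  stable
  step 6. node 1  ⊔preds={0,1,2,3}  new={0,1}  stable
  step 7. node 2  ⊔preds={0,1,2,3}  new={0,1,2,3}  stable

Least fixpoint reached:
  node 0: {0,1,2}
  node 1: {0,1}
  node 2: {0,1,2,3}
  node 3: {0,1,3}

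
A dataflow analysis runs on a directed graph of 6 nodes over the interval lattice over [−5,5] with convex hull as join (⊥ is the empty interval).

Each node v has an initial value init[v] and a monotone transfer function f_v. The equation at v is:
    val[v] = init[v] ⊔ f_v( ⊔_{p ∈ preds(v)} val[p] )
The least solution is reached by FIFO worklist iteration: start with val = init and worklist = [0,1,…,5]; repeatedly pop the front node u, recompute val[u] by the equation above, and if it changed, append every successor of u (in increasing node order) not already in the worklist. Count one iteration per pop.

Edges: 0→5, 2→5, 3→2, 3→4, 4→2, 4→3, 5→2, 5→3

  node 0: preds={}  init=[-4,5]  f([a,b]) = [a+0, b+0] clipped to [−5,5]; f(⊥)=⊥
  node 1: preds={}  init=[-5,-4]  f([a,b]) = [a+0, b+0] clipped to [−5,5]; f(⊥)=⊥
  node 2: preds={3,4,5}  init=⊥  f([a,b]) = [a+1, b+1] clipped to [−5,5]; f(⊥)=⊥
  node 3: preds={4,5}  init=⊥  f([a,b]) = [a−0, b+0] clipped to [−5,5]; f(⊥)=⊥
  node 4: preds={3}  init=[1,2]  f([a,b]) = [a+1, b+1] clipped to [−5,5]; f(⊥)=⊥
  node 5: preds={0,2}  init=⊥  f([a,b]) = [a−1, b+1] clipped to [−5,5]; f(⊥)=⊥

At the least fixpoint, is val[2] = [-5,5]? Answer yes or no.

no

Iteration log — 13 steps:
  step 1. node 0  ⊔preds=⊥  new=[-4,5]  stable
  step 2. node 1  ⊔preds=⊥  new=[-5,-4]  stable
  step 3. node 2  ⊔preds=[1,2]  new=[2,3]  old=⊥  +wl: 
  step 4. node 3  ⊔preds=[1,2]  new=[1,2]  old=⊥  +wl: 2
  step 5. node 4  ⊔preds=[1,2]  new=[1,3]  old=[1,2]  +wl: 3
  step 6. node 5  ⊔preds=[-4,5]  new=[-5,5]  old=⊥  +wl: 
  step 7. node 2  ⊔preds=[-5,5]  new=[-4,5]  old=[2,3]  +wl: 5
  step 8. node 3  ⊔preds=[-5,5]  new=[-5,5]  old=[1,2]  +wl: 2,4
  step 9. node 5  ⊔preds=[-4,5]  new=[-5,5]  stable
  step 10. node 2  ⊔preds=[-5,5]  new=[-4,5]  stable
  step 11. node 4  ⊔preds=[-5,5]  new=[-4,5]  old=[1,3]  +wl: 2,3
  step 12. node 2  ⊔preds=[-5,5]  new=[-4,5]  stable
  step 13. node 3  ⊔preds=[-5,5]  new=[-5,5]  stable

Least fixpoint reached:
  node 0: [-4,5]
  node 1: [-5,-4]
  node 2: [-4,5]
  node 3: [-5,5]
  node 4: [-4,5]
  node 5: [-5,5]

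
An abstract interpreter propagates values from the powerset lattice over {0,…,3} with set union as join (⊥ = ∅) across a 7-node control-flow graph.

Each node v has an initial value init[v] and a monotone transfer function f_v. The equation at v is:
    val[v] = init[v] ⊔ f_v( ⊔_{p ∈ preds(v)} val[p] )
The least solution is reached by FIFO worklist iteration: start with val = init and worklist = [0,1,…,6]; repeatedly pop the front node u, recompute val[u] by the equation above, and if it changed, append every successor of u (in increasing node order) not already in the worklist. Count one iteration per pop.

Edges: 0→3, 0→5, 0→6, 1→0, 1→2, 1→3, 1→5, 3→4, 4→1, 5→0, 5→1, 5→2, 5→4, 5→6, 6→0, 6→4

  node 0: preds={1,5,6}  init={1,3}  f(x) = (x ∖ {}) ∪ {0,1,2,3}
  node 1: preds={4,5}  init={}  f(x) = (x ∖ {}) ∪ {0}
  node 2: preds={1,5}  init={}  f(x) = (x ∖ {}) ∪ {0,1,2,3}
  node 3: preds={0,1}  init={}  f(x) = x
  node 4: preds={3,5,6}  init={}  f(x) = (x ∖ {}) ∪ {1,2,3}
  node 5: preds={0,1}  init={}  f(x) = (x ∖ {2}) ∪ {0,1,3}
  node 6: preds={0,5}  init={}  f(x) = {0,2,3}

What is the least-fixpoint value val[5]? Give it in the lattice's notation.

Iteration log — 14 steps:
  step 1. node 0  ⊔preds={}  new={0,1,2,3}  old={1,3}  +wl: 
  step 2. node 1  ⊔preds={}  new={0}  old={}  +wl: 0
  step 3. node 2  ⊔preds={0}  new={0,1,2,3}  old={}  +wl: 
  step 4. node 3  ⊔preds={0,1,2,3}  new={0,1,2,3}  old={}  +wl: 
  step 5. node 4  ⊔preds={0,1,2,3}  new={0,1,2,3}  old={}  +wl: 1
  step 6. node 5  ⊔preds={0,1,2,3}  new={0,1,3}  old={}  +wl: 2,4
  step 7. node 6  ⊔preds={0,1,2,3}  new={0,2,3}  old={}  +wl: 
  step 8. node 0  ⊔preds={0,1,2,3}  new={0,1,2,3}  stable
  step 9. node 1  ⊔preds={0,1,2,3}  new={0,1,2,3}  old={0}  +wl: 0,3,5
  step 10. node 2  ⊔preds={0,1,2,3}  new={0,1,2,3}  stable
  step 11. node 4  ⊔preds={0,1,2,3}  new={0,1,2,3}  stable
  step 12. node 0  ⊔preds={0,1,2,3}  new={0,1,2,3}  stable
  step 13. node 3  ⊔preds={0,1,2,3}  new={0,1,2,3}  stable
  step 14. node 5  ⊔preds={0,1,2,3}  new={0,1,3}  stable

Least fixpoint reached:
  node 0: {0,1,2,3}
  node 1: {0,1,2,3}
  node 2: {0,1,2,3}
  node 3: {0,1,2,3}
  node 4: {0,1,2,3}
  node 5: {0,1,3}
  node 6: {0,2,3}

{0,1,3}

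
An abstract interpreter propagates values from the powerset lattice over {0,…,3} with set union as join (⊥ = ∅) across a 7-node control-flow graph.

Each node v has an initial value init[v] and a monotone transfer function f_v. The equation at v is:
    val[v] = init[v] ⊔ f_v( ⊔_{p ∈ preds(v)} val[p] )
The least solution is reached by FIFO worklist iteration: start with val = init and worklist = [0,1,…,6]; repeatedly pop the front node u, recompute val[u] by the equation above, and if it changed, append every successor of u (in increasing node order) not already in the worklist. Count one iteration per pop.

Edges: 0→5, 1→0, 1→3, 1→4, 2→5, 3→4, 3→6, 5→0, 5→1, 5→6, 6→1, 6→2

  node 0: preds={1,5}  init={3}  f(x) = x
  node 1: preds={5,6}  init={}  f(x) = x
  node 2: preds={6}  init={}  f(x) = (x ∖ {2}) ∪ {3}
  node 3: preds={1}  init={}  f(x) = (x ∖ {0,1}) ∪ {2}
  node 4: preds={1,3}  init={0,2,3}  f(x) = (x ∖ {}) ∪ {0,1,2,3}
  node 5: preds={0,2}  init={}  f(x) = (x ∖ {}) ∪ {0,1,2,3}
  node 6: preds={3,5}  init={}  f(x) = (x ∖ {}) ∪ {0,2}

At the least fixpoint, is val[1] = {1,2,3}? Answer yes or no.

Trace (15 dequeues):
  [1] u=0 | in {} | out {3} | ==
  [2] u=1 | in {} | out {} | ==
  [3] u=2 | in {} | out {3} | prev {} | push {}
  [4] u=3 | in {} | out {2} | prev {} | push {}
  [5] u=4 | in {2} | out {0,1,2,3} | prev {0,2,3} | push {}
  [6] u=5 | in {3} | out {0,1,2,3} | prev {} | push {0,1}
  [7] u=6 | in {0,1,2,3} | out {0,1,2,3} | prev {} | push {2}
  [8] u=0 | in {0,1,2,3} | out {0,1,2,3} | prev {3} | push {5}
  [9] u=1 | in {0,1,2,3} | out {0,1,2,3} | prev {} | push {0,3,4}
  [10] u=2 | in {0,1,2,3} | out {0,1,3} | prev {3} | push {}
  [11] u=5 | in {0,1,2,3} | out {0,1,2,3} | ==
  [12] u=0 | in {0,1,2,3} | out {0,1,2,3} | ==
  [13] u=3 | in {0,1,2,3} | out {2,3} | prev {2} | push {6}
  [14] u=4 | in {0,1,2,3} | out {0,1,2,3} | ==
  [15] u=6 | in {0,1,2,3} | out {0,1,2,3} | ==

Converged values:
  [0] {0,1,2,3}
  [1] {0,1,2,3}
  [2] {0,1,3}
  [3] {2,3}
  [4] {0,1,2,3}
  [5] {0,1,2,3}
  [6] {0,1,2,3}

no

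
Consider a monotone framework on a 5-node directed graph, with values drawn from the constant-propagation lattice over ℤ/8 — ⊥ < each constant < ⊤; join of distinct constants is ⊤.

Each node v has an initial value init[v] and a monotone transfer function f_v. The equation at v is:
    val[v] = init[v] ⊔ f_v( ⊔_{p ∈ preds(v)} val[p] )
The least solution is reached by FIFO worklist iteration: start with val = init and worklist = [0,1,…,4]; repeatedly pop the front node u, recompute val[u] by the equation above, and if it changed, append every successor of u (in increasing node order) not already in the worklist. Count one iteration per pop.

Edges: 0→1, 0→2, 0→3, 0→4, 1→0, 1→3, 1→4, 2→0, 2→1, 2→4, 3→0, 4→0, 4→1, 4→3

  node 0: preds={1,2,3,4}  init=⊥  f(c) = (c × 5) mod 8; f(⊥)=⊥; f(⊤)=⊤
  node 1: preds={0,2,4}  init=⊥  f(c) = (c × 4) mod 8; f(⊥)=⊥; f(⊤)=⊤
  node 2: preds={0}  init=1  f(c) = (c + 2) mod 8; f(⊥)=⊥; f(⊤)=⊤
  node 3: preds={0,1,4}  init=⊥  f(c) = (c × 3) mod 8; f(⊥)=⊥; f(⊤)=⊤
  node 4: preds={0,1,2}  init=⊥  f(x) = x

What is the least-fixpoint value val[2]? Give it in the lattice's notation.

⊤

Iteration log — 10 steps:
  step 1. node 0  ⊔preds=1  new=5  old=⊥  +wl: 
  step 2. node 1  ⊔preds=⊤  new=⊤  old=⊥  +wl: 0
  step 3. node 2  ⊔preds=5  new=⊤  old=1  +wl: 1
  step 4. node 3  ⊔preds=⊤  new=⊤  old=⊥  +wl: 
  step 5. node 4  ⊔preds=⊤  new=⊤  old=⊥  +wl: 3
  step 6. node 0  ⊔preds=⊤  new=⊤  old=5  +wl: 2,4
  step 7. node 1  ⊔preds=⊤  new=⊤  stable
  step 8. node 3  ⊔preds=⊤  new=⊤  stable
  step 9. node 2  ⊔preds=⊤  new=⊤  stable
  step 10. node 4  ⊔preds=⊤  new=⊤  stable

Least fixpoint reached:
  node 0: ⊤
  node 1: ⊤
  node 2: ⊤
  node 3: ⊤
  node 4: ⊤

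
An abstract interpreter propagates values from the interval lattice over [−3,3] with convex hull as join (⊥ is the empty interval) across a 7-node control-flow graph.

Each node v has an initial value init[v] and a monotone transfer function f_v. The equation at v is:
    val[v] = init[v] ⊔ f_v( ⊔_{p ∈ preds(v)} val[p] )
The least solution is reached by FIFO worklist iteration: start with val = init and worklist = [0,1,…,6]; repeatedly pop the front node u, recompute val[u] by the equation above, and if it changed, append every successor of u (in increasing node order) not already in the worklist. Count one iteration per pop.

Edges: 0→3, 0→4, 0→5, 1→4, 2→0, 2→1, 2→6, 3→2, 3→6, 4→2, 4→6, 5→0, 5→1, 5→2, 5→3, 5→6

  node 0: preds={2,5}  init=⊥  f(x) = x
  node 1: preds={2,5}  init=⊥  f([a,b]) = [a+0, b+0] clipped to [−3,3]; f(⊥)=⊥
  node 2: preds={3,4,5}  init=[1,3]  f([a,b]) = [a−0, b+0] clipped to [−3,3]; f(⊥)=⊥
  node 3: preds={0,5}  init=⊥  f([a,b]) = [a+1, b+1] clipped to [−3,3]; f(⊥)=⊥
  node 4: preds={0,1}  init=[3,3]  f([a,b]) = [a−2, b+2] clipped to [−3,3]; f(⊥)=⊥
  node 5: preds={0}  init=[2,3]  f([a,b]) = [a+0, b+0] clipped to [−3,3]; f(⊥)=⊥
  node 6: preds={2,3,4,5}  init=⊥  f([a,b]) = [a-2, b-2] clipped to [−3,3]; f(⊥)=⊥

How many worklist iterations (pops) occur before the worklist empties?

26

Worklist (26 pops):
  #1 pop 0: in=[1,3] → [1,3] (was ⊥); enqueue []
  #2 pop 1: in=[1,3] → [1,3] (was ⊥); enqueue []
  #3 pop 2: in=[2,3] → [1,3] (no change)
  #4 pop 3: in=[1,3] → [2,3] (was ⊥); enqueue [2]
  #5 pop 4: in=[1,3] → [-1,3] (was [3,3]); enqueue []
  #6 pop 5: in=[1,3] → [1,3] (was [2,3]); enqueue [0,1,3]
  #7 pop 6: in=[-1,3] → [-3,1] (was ⊥); enqueue []
  #8 pop 2: in=[-1,3] → [-1,3] (was [1,3]); enqueue [6]
  #9 pop 0: in=[-1,3] → [-1,3] (was [1,3]); enqueue [4,5]
  #10 pop 1: in=[-1,3] → [-1,3] (was [1,3]); enqueue []
  #11 pop 3: in=[-1,3] → [0,3] (was [2,3]); enqueue [2]
  #12 pop 6: in=[-1,3] → [-3,1] (no change)
  #13 pop 4: in=[-1,3] → [-3,3] (was [-1,3]); enqueue [6]
  #14 pop 5: in=[-1,3] → [-1,3] (was [1,3]); enqueue [0,1,3]
  #15 pop 2: in=[-3,3] → [-3,3] (was [-1,3]); enqueue []
  #16 pop 6: in=[-3,3] → [-3,1] (no change)
  #17 pop 0: in=[-3,3] → [-3,3] (was [-1,3]); enqueue [4,5]
  #18 pop 1: in=[-3,3] → [-3,3] (was [-1,3]); enqueue []
  #19 pop 3: in=[-3,3] → [-2,3] (was [0,3]); enqueue [2,6]
  #20 pop 4: in=[-3,3] → [-3,3] (no change)
  #21 pop 5: in=[-3,3] → [-3,3] (was [-1,3]); enqueue [0,1,3]
  #22 pop 2: in=[-3,3] → [-3,3] (no change)
  #23 pop 6: in=[-3,3] → [-3,1] (no change)
  #24 pop 0: in=[-3,3] → [-3,3] (no change)
  #25 pop 1: in=[-3,3] → [-3,3] (no change)
  #26 pop 3: in=[-3,3] → [-2,3] (no change)

Fixpoint:
  val[0] = [-3,3]
  val[1] = [-3,3]
  val[2] = [-3,3]
  val[3] = [-2,3]
  val[4] = [-3,3]
  val[5] = [-3,3]
  val[6] = [-3,1]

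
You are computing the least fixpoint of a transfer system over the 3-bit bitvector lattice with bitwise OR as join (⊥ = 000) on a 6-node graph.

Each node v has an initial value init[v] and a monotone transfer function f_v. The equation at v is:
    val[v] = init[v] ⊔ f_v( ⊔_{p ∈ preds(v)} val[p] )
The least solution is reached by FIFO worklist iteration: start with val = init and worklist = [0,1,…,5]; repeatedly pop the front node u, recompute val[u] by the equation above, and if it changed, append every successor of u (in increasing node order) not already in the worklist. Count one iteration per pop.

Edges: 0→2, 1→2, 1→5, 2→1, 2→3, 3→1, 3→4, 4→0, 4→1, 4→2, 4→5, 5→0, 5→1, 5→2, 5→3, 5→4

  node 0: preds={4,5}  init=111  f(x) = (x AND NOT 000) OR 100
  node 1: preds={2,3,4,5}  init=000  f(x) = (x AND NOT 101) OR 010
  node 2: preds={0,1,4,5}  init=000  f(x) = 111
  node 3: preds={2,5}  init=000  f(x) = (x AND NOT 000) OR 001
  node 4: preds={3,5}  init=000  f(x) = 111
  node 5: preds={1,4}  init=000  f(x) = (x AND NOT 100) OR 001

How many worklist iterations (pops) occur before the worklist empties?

11

Trace (11 dequeues):
  [1] u=0 | in 000 | out 111 | ==
  [2] u=1 | in 000 | out 010 | prev 000 | push {}
  [3] u=2 | in 111 | out 111 | prev 000 | push {1}
  [4] u=3 | in 111 | out 111 | prev 000 | push {}
  [5] u=4 | in 111 | out 111 | prev 000 | push {0,2}
  [6] u=5 | in 111 | out 011 | prev 000 | push {3,4}
  [7] u=1 | in 111 | out 010 | ==
  [8] u=0 | in 111 | out 111 | ==
  [9] u=2 | in 111 | out 111 | ==
  [10] u=3 | in 111 | out 111 | ==
  [11] u=4 | in 111 | out 111 | ==

Converged values:
  [0] 111
  [1] 010
  [2] 111
  [3] 111
  [4] 111
  [5] 011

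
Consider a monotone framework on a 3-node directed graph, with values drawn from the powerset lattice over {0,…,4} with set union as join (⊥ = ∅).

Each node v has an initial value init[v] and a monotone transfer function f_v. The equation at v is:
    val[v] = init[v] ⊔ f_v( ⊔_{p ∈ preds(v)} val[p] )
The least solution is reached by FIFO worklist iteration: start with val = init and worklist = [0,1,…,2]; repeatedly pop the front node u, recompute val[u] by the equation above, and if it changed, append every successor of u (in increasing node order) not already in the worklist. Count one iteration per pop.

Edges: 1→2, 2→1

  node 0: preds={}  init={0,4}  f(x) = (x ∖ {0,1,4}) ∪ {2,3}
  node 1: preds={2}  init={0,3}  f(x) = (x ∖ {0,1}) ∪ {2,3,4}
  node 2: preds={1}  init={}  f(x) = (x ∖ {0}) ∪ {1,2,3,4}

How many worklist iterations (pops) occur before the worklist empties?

Worklist (4 pops):
  #1 pop 0: in={} → {0,2,3,4} (was {0,4}); enqueue []
  #2 pop 1: in={} → {0,2,3,4} (was {0,3}); enqueue []
  #3 pop 2: in={0,2,3,4} → {1,2,3,4} (was {}); enqueue [1]
  #4 pop 1: in={1,2,3,4} → {0,2,3,4} (no change)

Fixpoint:
  val[0] = {0,2,3,4}
  val[1] = {0,2,3,4}
  val[2] = {1,2,3,4}

4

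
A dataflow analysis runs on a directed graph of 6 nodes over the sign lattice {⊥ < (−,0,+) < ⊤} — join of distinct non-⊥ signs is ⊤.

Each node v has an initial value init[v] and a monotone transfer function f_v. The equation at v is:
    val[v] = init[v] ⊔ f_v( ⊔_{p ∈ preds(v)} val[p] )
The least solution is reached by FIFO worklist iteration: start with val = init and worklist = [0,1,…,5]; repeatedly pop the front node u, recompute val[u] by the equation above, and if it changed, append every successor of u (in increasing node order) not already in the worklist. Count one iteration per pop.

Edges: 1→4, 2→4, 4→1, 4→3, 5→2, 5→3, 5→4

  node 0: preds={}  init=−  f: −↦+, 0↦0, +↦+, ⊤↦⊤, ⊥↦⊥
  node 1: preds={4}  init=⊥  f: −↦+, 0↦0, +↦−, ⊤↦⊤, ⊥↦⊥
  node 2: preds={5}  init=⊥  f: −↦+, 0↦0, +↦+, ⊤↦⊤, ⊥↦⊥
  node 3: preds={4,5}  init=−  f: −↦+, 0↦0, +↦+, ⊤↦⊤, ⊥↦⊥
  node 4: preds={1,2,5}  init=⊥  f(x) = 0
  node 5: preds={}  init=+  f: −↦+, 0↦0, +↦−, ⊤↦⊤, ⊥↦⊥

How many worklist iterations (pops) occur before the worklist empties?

9

Worklist (9 pops):
  #1 pop 0: in=⊥ → − (no change)
  #2 pop 1: in=⊥ → ⊥ (no change)
  #3 pop 2: in=+ → + (was ⊥); enqueue []
  #4 pop 3: in=+ → ⊤ (was −); enqueue []
  #5 pop 4: in=+ → 0 (was ⊥); enqueue [1,3]
  #6 pop 5: in=⊥ → + (no change)
  #7 pop 1: in=0 → 0 (was ⊥); enqueue [4]
  #8 pop 3: in=⊤ → ⊤ (no change)
  #9 pop 4: in=⊤ → 0 (no change)

Fixpoint:
  val[0] = −
  val[1] = 0
  val[2] = +
  val[3] = ⊤
  val[4] = 0
  val[5] = +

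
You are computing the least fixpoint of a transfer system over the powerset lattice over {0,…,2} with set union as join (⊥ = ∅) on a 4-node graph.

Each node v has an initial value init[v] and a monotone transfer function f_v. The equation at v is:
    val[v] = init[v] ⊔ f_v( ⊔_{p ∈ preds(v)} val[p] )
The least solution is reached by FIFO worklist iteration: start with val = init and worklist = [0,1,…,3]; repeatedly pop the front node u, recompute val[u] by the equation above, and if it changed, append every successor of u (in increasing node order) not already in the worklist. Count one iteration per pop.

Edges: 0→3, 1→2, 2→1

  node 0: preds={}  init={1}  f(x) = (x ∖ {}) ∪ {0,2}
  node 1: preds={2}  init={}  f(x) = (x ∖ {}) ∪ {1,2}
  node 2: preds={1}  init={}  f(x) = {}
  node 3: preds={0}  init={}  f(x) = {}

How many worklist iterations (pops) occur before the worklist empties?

Worklist (4 pops):
  #1 pop 0: in={} → {0,1,2} (was {1}); enqueue []
  #2 pop 1: in={} → {1,2} (was {}); enqueue []
  #3 pop 2: in={1,2} → {} (no change)
  #4 pop 3: in={0,1,2} → {} (no change)

Fixpoint:
  val[0] = {0,1,2}
  val[1] = {1,2}
  val[2] = {}
  val[3] = {}

4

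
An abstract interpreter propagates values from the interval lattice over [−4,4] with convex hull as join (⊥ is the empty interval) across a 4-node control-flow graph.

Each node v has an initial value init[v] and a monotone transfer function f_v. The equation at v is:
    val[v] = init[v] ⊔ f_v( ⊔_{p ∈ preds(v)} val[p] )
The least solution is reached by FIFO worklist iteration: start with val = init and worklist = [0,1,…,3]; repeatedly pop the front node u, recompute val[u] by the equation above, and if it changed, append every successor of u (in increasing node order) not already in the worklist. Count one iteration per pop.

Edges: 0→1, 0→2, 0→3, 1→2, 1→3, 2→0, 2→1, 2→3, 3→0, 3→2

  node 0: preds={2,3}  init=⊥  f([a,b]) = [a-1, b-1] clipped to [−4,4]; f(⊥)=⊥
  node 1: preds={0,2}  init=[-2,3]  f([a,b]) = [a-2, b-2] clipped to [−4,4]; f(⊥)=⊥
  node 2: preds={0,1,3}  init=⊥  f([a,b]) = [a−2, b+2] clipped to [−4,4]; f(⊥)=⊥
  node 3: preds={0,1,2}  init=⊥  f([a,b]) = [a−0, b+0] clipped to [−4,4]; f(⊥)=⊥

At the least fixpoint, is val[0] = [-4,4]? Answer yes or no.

no

Trace (8 dequeues):
  [1] u=0 | in ⊥ | out ⊥ | ==
  [2] u=1 | in ⊥ | out [-2,3] | ==
  [3] u=2 | in [-2,3] | out [-4,4] | prev ⊥ | push {0,1}
  [4] u=3 | in [-4,4] | out [-4,4] | prev ⊥ | push {2}
  [5] u=0 | in [-4,4] | out [-4,3] | prev ⊥ | push {3}
  [6] u=1 | in [-4,4] | out [-4,3] | prev [-2,3] | push {}
  [7] u=2 | in [-4,4] | out [-4,4] | ==
  [8] u=3 | in [-4,4] | out [-4,4] | ==

Converged values:
  [0] [-4,3]
  [1] [-4,3]
  [2] [-4,4]
  [3] [-4,4]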